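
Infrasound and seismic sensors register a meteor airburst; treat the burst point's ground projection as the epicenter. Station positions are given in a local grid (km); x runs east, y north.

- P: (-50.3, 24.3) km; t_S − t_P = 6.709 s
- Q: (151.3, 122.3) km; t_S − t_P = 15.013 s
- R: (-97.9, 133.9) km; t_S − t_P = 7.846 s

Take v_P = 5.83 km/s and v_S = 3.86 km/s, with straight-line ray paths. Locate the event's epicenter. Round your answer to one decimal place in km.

x ≈ -17.8 km, y ≈ 93.7 km

Distance from S−P lag: d = Δt · v_P v_S / (v_P − v_S) = Δt · (5.83·3.86)/(5.83−3.86) ≈ 11.4232·Δt.
So d_P = 76.64, d_Q = 171.50, d_R = 89.63 km.
Circle about each station: (x + 50.3)² + (y − 24.3)² = 76.64²; (x − 151.3)² + (y − 122.3)² = 171.50²; (x + 97.9)² + (y − 133.9)² = 89.63².
Subtracting the P equation from the Q and R equations removes the quadratic terms:
403.2 x + 196.0 y = 11189.84
-95.2 x + 219.2 y = 22233.19
Solving the 2×2 system: x ≈ -17.8, y ≈ 93.7 km.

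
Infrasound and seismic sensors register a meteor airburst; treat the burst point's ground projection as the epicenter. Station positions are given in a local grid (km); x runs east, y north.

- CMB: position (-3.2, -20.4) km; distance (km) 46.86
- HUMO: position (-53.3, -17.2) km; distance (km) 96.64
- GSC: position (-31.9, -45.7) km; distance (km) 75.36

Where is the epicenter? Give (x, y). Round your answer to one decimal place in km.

Circle about each station: (x + 3.2)² + (y + 20.4)² = 46.86²; (x + 53.3)² + (y + 17.2)² = 96.64²; (x + 31.9)² + (y + 45.7)² = 75.36².
Subtracting the CMB equation from the HUMO and GSC equations removes the quadratic terms:
-100.2 x + 6.4 y = -4433.10
-57.4 x − 50.6 y = -803.57
Solving the 2×2 system: x ≈ 42.2, y ≈ -32.0 km.

(42.2, -32.0)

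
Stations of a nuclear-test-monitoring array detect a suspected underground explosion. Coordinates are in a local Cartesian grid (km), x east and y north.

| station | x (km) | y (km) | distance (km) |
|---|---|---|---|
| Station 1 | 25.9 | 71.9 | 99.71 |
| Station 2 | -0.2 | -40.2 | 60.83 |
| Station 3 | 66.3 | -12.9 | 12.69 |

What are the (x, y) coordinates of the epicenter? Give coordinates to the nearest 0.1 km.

(58.0, -22.5)

Circle about each station: (x − 25.9)² + (y − 71.9)² = 99.71²; (x + 0.2)² + (y + 40.2)² = 60.83²; (x − 66.3)² + (y + 12.9)² = 12.69².
Subtracting pairs of circle equations eliminates x²+y² and gives linear equations (the radical axes):
-52.2 x − 224.2 y = 2017.46
80.8 x − 169.6 y = 8502.73
Solving the 2×2 system: x ≈ 58.0, y ≈ -22.5 km.
Check against Station 1 (with the unrounded x, y): √((x − 25.9)²+(y − 71.9)²) = 99.71 ≈ 99.71 km. ✓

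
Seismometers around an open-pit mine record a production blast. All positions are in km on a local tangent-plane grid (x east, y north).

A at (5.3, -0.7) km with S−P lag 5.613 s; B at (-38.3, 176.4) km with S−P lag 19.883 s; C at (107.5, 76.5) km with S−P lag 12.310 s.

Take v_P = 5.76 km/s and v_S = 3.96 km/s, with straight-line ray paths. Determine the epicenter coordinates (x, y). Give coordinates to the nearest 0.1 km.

Distance from S−P lag: d = Δt · v_P v_S / (v_P − v_S) = Δt · (5.76·3.96)/(5.76−3.96) ≈ 12.6720·Δt.
So d_A = 71.13, d_B = 251.96, d_C = 155.99 km.
Circle about each station: (x − 5.3)² + (y + 0.7)² = 71.13²; (x + 38.3)² + (y − 176.4)² = 251.96²; (x − 107.5)² + (y − 76.5)² = 155.99².
Subtracting the A equation from the B and C equations removes the quadratic terms:
-87.2 x + 354.2 y = -25869.09
204.4 x + 154.4 y = -1893.48
Solving the 2×2 system: x ≈ 38.7, y ≈ -63.5 km.

x ≈ 38.7 km, y ≈ -63.5 km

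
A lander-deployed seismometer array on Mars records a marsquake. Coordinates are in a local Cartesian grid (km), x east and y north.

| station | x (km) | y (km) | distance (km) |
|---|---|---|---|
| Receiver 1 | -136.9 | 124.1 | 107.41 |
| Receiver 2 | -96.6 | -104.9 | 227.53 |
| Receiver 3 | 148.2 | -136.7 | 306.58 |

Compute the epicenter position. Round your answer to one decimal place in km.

Circle about each station: (x + 136.9)² + (y − 124.1)² = 107.41²; (x + 96.6)² + (y + 104.9)² = 227.53²; (x − 148.2)² + (y + 136.7)² = 306.58².
Subtracting pairs of circle equations eliminates x²+y² and gives linear equations (the radical axes):
80.6 x − 458.0 y = -54039.84
570.2 x − 521.6 y = -75946.68
Solving the 2×2 system: x ≈ -30.1, y ≈ 112.7 km.

(-30.1, 112.7)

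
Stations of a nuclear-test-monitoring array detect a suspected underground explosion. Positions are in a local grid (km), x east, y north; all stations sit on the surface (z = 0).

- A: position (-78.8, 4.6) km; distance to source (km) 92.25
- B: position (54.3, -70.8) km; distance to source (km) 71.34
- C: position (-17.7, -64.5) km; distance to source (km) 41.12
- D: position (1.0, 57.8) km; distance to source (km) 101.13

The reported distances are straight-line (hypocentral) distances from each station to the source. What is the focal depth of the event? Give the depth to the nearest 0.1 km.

28.7 km

Each station gives a sphere (x−x_i)² + (y−y_i)² + z² = d_i² (stations at z=0).
Subtracting the A sphere from B and C: z² cancels, leaving linear equations in x and y:
266.2 x − 150.8 y = 5151.20
122.2 x − 138.2 y = 5062.15
Solving: x ≈ -2.804, y ≈ -39.108 km (keep extra digits for the depth step; rounded: -2.8, -39.1).
Then from the A sphere: z² = 92.25² − (x + 78.8)² − (y − 4.6)² with x = -2.804, y = -39.108, so z ≈ 28.710 ≈ 28.7 km.
Check against D (with the unrounded solution): distance 101.14 ≈ 101.13 km. ✓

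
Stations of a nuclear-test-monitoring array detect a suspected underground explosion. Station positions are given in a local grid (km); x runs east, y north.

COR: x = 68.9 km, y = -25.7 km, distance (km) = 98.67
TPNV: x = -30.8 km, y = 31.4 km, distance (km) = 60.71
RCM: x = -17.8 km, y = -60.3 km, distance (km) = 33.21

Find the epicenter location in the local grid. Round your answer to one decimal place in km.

Circle about each station: (x − 68.9)² + (y + 25.7)² = 98.67²; (x + 30.8)² + (y − 31.4)² = 60.71²; (x + 17.8)² + (y + 60.3)² = 33.21².
Subtracting the COR equation from the TPNV and RCM equations removes the quadratic terms:
-199.4 x + 114.2 y = 2576.96
-173.4 x − 69.2 y = 7178.09
Solving the 2×2 system: x ≈ -29.7, y ≈ -29.3 km.

x ≈ -29.7 km, y ≈ -29.3 km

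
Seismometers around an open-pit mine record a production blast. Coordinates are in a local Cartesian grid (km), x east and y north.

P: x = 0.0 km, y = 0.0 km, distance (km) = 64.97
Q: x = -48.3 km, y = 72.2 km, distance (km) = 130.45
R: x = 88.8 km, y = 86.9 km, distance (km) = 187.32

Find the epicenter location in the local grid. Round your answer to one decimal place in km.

Circle about each station: x² + y² = 64.97²; (x + 48.3)² + (y − 72.2)² = 130.45²; (x − 88.8)² + (y − 86.9)² = 187.32².
Subtracting the P equation from the Q and R equations removes the quadratic terms:
-96.6 x + 144.4 y = -5250.37
177.6 x + 173.8 y = -15430.63
Solving the 2×2 system: x ≈ -31.0, y ≈ -57.1 km.

-31.0 km east, -57.1 km north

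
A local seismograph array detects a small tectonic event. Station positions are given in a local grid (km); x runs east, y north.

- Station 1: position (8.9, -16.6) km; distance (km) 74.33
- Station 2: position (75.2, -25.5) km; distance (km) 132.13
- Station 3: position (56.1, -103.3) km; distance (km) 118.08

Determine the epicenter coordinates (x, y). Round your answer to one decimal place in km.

Circle about each station: (x − 8.9)² + (y + 16.6)² = 74.33²; (x − 75.2)² + (y + 25.5)² = 132.13²; (x − 56.1)² + (y + 103.3)² = 118.08².
Subtracting pairs of circle equations eliminates x²+y² and gives linear equations (the radical axes):
132.6 x − 17.8 y = -5982.87
94.4 x − 173.4 y = 5045.39
Solving the 2×2 system: x ≈ -52.9, y ≈ -57.9 km.
Check against Station 1 (with the unrounded x, y): √((x − 8.9)²+(y + 16.6)²) = 74.32 ≈ 74.33 km. ✓

-52.9 km east, -57.9 km north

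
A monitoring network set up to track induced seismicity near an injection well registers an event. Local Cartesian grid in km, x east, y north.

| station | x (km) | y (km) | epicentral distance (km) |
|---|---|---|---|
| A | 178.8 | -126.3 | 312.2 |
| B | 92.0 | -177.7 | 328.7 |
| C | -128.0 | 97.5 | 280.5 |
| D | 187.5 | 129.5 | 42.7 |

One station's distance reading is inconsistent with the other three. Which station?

A

Solve using three stations at a time. Using B, C, D (subtract circle equations pairwise → linear system) gives (x, y) ≈ (148.2, 146.1).
Distances from that point to each station vs reported:
  A: calculated 274.2 vs reported 312.2 → residual 38.0 km
  B: calculated 328.7 vs reported 328.7 → residual 0.0 km
  C: calculated 280.5 vs reported 280.5 → residual 0.0 km
  D: calculated 42.6 vs reported 42.7 → residual 0.1 km
B, C, D are mutually consistent (residuals ≈ 0); A is off by 38.0 km.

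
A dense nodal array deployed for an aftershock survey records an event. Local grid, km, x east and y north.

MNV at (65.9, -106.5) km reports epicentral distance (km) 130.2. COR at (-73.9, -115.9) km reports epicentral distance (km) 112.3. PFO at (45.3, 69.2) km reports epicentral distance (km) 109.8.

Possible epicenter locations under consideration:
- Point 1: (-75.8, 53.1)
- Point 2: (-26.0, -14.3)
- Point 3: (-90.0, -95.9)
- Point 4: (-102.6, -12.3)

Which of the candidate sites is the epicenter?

For each candidate, compare |candidate − station| to the reported distance:
Point 1: residuals MNV 83.2, COR 56.7, PFO 12.4 → max 83.2 km
Point 2: residuals MNV 0.0, COR 0.0, PFO 0.0 → max 0.0 km
Point 3: residuals MNV 26.1, COR 86.6, PFO 103.7 → max 103.7 km
Point 4: residuals MNV 62.8, COR 4.8, PFO 59.1 → max 62.8 km
Only Point 2 has all residuals ≈ 0.

Point 2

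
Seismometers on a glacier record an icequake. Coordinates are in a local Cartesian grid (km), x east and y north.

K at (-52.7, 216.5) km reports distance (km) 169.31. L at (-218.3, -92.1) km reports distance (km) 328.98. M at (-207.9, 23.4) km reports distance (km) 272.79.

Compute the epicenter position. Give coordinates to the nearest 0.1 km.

(57.2, 87.7)

Circle about each station: (x + 52.7)² + (y − 216.5)² = 169.31²; (x + 218.3)² + (y + 92.1)² = 328.98²; (x + 207.9)² + (y − 23.4)² = 272.79².
Subtracting the K equation from the L and M equations removes the quadratic terms:
-331.2 x − 617.2 y = -73074.20
-310.4 x − 386.2 y = -51628.08
Solving the 2×2 system: x ≈ 57.2, y ≈ 87.7 km.
Check against K (with the unrounded x, y): √((x + 52.7)²+(y − 216.5)²) = 169.34 ≈ 169.31 km. ✓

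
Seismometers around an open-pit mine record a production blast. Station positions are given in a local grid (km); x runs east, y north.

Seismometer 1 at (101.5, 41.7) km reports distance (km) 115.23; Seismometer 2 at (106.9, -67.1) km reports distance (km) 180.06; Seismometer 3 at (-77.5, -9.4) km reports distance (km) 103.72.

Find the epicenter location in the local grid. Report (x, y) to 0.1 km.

-10.3 km east, 69.6 km north

Circle about each station: (x − 101.5)² + (y − 41.7)² = 115.23²; (x − 106.9)² + (y + 67.1)² = 180.06²; (x + 77.5)² + (y + 9.4)² = 103.72².
Subtracting the Seismometer 1 equation from the Seismometer 2 and Seismometer 3 equations removes the quadratic terms:
10.8 x − 217.6 y = -15254.77
-358.0 x − 102.2 y = -3426.42
Solving the 2×2 system: x ≈ -10.3, y ≈ 69.6 km.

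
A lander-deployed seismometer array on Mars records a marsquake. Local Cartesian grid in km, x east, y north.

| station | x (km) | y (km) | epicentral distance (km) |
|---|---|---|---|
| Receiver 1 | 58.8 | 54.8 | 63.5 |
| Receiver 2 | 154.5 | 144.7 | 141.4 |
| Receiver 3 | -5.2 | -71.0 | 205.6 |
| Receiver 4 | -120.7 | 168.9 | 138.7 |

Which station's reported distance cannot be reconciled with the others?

Solve using three stations at a time. Using Receiver 2, Receiver 3, Receiver 4 (subtract circle equations pairwise → linear system) gives (x, y) ≈ (13.5, 133.8).
Distances from that point to each station vs reported:
  Receiver 1: calculated 91.0 vs reported 63.5 → residual 27.5 km
  Receiver 2: calculated 141.4 vs reported 141.4 → residual 0.0 km
  Receiver 3: calculated 205.6 vs reported 205.6 → residual 0.0 km
  Receiver 4: calculated 138.7 vs reported 138.7 → residual 0.0 km
Receiver 2, Receiver 3, Receiver 4 are mutually consistent (residuals ≈ 0); Receiver 1 is off by 27.5 km.

Receiver 1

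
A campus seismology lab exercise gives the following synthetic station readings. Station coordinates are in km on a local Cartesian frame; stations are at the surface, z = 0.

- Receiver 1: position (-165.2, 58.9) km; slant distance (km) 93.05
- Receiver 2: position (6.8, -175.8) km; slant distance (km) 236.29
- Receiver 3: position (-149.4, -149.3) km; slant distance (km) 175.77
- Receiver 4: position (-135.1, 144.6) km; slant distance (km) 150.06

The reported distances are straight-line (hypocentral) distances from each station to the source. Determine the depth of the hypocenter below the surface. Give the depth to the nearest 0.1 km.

66.8 km

Each station gives a sphere (x−x_i)² + (y−y_i)² + z² = d_i² (stations at z=0).
Subtracting the Receiver 1 sphere from Receiver 2 and Receiver 3: z² cancels, leaving linear equations in x and y:
344.0 x − 469.4 y = -46983.03
31.6 x − 416.4 y = -8386.19
Solving: x ≈ -121.699, y ≈ 10.904 km (keep extra digits for the depth step; rounded: -121.7, 10.9).
Then from the Receiver 1 sphere: z² = 93.05² − (x + 165.2)² − (y − 58.9)² with x = -121.699, y = 10.904, so z ≈ 66.801 ≈ 66.8 km.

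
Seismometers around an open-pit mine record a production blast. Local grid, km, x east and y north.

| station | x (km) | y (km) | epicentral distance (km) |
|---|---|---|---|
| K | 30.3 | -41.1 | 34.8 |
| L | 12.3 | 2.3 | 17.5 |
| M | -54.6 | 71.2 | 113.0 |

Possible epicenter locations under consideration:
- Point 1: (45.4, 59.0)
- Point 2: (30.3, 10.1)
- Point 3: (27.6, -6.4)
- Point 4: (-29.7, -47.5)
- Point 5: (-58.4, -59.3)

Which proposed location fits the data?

For each candidate, compare |candidate − station| to the reported distance:
Point 1: residuals K 66.4, L 48.2, M 12.3 → max 66.4 km
Point 2: residuals K 16.4, L 2.1, M 8.4 → max 16.4 km
Point 3: residuals K 0.0, L 0.1, M 0.0 → max 0.1 km
Point 4: residuals K 25.5, L 47.6, M 8.3 → max 47.6 km
Point 5: residuals K 55.7, L 76.3, M 17.6 → max 76.3 km
Only Point 3 has all residuals ≈ 0.

Point 3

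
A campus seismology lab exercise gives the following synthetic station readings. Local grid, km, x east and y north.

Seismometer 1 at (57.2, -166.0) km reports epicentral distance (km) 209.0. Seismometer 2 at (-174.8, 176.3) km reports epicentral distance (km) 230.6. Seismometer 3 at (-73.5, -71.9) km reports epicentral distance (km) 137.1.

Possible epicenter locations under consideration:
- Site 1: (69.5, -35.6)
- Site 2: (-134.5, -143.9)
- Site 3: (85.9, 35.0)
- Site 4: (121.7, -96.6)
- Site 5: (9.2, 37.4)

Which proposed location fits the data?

Site 5

For each candidate, compare |candidate − station| to the reported distance:
Site 1: residuals Seismometer 1 78.0, Seismometer 2 92.8, Seismometer 3 10.4 → max 92.8 km
Site 2: residuals Seismometer 1 16.0, Seismometer 2 92.1, Seismometer 3 42.7 → max 92.1 km
Site 3: residuals Seismometer 1 6.0, Seismometer 2 65.9, Seismometer 3 54.8 → max 65.9 km
Site 4: residuals Seismometer 1 114.3, Seismometer 2 172.4, Seismometer 3 59.7 → max 172.4 km
Site 5: residuals Seismometer 1 0.0, Seismometer 2 0.1, Seismometer 3 0.0 → max 0.1 km
Only Site 5 has all residuals ≈ 0.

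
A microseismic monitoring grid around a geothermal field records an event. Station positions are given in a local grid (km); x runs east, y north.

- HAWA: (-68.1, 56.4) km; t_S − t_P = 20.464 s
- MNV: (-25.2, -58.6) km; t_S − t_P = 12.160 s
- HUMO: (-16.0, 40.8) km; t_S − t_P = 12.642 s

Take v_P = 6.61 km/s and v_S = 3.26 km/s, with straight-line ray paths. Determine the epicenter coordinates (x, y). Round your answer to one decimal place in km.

(41.1, -17.1)

Distance from S−P lag: d = Δt · v_P v_S / (v_P − v_S) = Δt · (6.61·3.26)/(6.61−3.26) ≈ 6.4324·Δt.
So d_HAWA = 131.63, d_MNV = 78.22, d_HUMO = 81.32 km.
Circle about each station: (x + 68.1)² + (y − 56.4)² = 131.63²; (x + 25.2)² + (y + 58.6)² = 78.22²; (x + 16.0)² + (y − 40.8)² = 81.32².
Subtracting the HAWA equation from the MNV and HUMO equations removes the quadratic terms:
85.8 x − 230.0 y = 7458.52
104.2 x − 31.2 y = 4815.58
Solving the 2×2 system: x ≈ 41.1, y ≈ -17.1 km.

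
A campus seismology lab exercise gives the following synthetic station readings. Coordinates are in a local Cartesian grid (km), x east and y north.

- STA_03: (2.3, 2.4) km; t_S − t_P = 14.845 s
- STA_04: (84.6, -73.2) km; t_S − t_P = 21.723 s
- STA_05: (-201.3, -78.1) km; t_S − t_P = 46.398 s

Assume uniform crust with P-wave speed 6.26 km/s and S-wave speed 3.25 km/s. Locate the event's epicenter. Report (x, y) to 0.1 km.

(73.4, 73.2)

Distance from S−P lag: d = Δt · v_P v_S / (v_P − v_S) = Δt · (6.26·3.25)/(6.26−3.25) ≈ 6.7591·Δt.
So d_STA_03 = 100.34, d_STA_04 = 146.83, d_STA_05 = 313.61 km.
Circle about each station: (x − 2.3)² + (y − 2.4)² = 100.34²; (x − 84.6)² + (y + 73.2)² = 146.83²; (x + 201.3)² + (y + 78.1)² = 313.61².
Subtracting the STA_03 equation from the STA_04 and STA_05 equations removes the quadratic terms:
164.6 x − 151.2 y = 1013.42
-407.2 x − 161.0 y = -41672.87
Solving the 2×2 system: x ≈ 73.4, y ≈ 73.2 km.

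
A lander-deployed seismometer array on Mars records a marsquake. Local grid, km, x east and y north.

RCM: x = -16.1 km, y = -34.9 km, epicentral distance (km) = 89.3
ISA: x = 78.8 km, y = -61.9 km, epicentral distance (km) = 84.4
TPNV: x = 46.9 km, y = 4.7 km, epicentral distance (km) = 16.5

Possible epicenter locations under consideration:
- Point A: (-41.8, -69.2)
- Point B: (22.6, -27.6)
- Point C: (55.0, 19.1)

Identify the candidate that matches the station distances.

For each candidate, compare |candidate − station| to the reported distance:
Point A: residuals RCM 46.4, ISA 36.4, TPNV 99.0 → max 99.0 km
Point B: residuals RCM 49.9, ISA 18.6, TPNV 23.9 → max 49.9 km
Point C: residuals RCM 0.0, ISA 0.0, TPNV 0.0 → max 0.0 km
Only Point C has all residuals ≈ 0.

Point C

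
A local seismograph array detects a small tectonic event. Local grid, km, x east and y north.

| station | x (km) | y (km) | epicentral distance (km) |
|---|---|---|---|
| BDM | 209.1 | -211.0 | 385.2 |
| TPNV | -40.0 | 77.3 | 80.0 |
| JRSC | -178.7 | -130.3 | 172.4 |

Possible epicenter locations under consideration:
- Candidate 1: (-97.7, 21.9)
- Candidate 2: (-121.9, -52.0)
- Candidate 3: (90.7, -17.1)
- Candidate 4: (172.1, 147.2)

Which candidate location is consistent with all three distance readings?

For each candidate, compare |candidate − station| to the reported distance:
Candidate 1: residuals BDM 0.0, TPNV 0.0, JRSC 0.0 → max 0.0 km
Candidate 2: residuals BDM 18.0, TPNV 73.1, JRSC 75.7 → max 75.7 km
Candidate 3: residuals BDM 158.0, TPNV 81.2, JRSC 119.8 → max 158.0 km
Candidate 4: residuals BDM 25.1, TPNV 143.3, JRSC 274.9 → max 274.9 km
Only Candidate 1 has all residuals ≈ 0.

Candidate 1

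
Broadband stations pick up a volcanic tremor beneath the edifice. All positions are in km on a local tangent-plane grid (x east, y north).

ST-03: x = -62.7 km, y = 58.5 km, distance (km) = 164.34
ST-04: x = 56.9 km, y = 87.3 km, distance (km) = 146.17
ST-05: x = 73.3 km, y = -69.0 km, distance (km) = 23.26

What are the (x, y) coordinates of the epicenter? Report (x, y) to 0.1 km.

(52.4, -58.8)

Circle about each station: (x + 62.7)² + (y − 58.5)² = 164.34²; (x − 56.9)² + (y − 87.3)² = 146.17²; (x − 73.3)² + (y + 69.0)² = 23.26².
Subtracting pairs of circle equations eliminates x²+y² and gives linear equations (the radical axes):
239.2 x + 57.6 y = 9147.33
272.0 x − 255.0 y = 29246.96
Solving the 2×2 system: x ≈ 52.4, y ≈ -58.8 km.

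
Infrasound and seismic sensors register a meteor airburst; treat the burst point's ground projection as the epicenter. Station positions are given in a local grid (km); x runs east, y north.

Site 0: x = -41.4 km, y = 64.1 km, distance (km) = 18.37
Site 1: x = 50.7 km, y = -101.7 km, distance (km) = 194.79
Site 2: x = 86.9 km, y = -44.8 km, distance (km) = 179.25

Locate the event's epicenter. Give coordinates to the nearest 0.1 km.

-59.1 km east, 59.2 km north

Circle about each station: (x + 41.4)² + (y − 64.1)² = 18.37²; (x − 50.7)² + (y + 101.7)² = 194.79²; (x − 86.9)² + (y + 44.8)² = 179.25².
Subtracting the Site 0 equation from the Site 1 and Site 2 equations removes the quadratic terms:
184.2 x − 331.6 y = -30515.08
256.6 x − 217.8 y = -28057.23
Solving the 2×2 system: x ≈ -59.1, y ≈ 59.2 km.
Check against Site 0 (with the unrounded x, y): √((x + 41.4)²+(y − 64.1)²) = 18.36 ≈ 18.37 km. ✓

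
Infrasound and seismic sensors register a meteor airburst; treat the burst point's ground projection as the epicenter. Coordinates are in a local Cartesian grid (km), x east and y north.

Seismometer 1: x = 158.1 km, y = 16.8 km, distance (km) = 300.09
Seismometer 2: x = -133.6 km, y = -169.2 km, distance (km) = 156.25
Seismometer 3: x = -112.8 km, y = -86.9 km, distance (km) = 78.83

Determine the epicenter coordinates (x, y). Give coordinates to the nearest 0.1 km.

x ≈ -140.5 km, y ≈ -13.1 km

Circle about each station: (x − 158.1)² + (y − 16.8)² = 300.09²; (x + 133.6)² + (y + 169.2)² = 156.25²; (x + 112.8)² + (y + 86.9)² = 78.83².
Subtracting the Seismometer 1 equation from the Seismometer 2 and Seismometer 3 equations removes the quadratic terms:
-583.4 x − 372.0 y = 86839.70
-541.8 x − 207.4 y = 78837.44
Solving the 2×2 system: x ≈ -140.5, y ≈ -13.1 km.
Check against Seismometer 1 (with the unrounded x, y): √((x − 158.1)²+(y − 16.8)²) = 300.09 ≈ 300.09 km. ✓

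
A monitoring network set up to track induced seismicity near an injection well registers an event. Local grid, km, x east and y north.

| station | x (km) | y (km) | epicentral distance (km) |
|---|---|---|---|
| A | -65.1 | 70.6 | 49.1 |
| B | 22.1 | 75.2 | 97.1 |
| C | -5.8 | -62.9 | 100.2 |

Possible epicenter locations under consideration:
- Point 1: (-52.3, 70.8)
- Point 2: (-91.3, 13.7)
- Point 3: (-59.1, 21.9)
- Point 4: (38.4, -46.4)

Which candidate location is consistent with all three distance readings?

Point 3

For each candidate, compare |candidate − station| to the reported distance:
Point 1: residuals A 36.3, B 22.6, C 41.4 → max 41.4 km
Point 2: residuals A 13.5, B 31.9, C 14.6 → max 31.9 km
Point 3: residuals A 0.0, B 0.0, C 0.0 → max 0.0 km
Point 4: residuals A 107.1, B 25.6, C 53.0 → max 107.1 km
Only Point 3 has all residuals ≈ 0.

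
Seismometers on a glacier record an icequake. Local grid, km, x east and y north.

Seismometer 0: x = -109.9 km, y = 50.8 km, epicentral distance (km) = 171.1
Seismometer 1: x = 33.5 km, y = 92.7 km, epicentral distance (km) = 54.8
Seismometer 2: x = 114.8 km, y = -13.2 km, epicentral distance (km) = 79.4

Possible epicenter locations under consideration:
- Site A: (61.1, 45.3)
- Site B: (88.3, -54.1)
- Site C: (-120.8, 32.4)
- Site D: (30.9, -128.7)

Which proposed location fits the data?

Site A

For each candidate, compare |candidate − station| to the reported distance:
Site A: residuals Seismometer 0 0.0, Seismometer 1 0.0, Seismometer 2 0.0 → max 0.0 km
Site B: residuals Seismometer 0 53.1, Seismometer 1 101.9, Seismometer 2 30.7 → max 101.9 km
Site C: residuals Seismometer 0 149.7, Seismometer 1 110.9, Seismometer 2 160.6 → max 160.6 km
Site D: residuals Seismometer 0 57.0, Seismometer 1 166.6, Seismometer 2 63.4 → max 166.6 km
Only Site A has all residuals ≈ 0.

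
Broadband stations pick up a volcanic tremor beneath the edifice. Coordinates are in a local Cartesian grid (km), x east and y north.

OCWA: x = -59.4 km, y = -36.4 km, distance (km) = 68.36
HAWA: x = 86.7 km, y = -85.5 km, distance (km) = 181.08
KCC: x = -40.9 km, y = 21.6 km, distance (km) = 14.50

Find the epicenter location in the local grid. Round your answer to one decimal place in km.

Circle about each station: (x + 59.4)² + (y + 36.4)² = 68.36²; (x − 86.7)² + (y + 85.5)² = 181.08²; (x + 40.9)² + (y − 21.6)² = 14.50².
Subtracting the OCWA equation from the HAWA and KCC equations removes the quadratic terms:
292.2 x − 98.2 y = -18143.06
37.0 x + 116.0 y = 1748.89
Solving the 2×2 system: x ≈ -51.5, y ≈ 31.5 km.

(-51.5, 31.5)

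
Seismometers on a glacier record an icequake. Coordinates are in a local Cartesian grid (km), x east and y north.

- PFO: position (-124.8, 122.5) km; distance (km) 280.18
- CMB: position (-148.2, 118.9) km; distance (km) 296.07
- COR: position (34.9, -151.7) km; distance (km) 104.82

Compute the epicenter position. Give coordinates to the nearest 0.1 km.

Circle about each station: (x + 124.8)² + (y − 122.5)² = 280.18²; (x + 148.2)² + (y − 118.9)² = 296.07²; (x − 34.9)² + (y + 151.7)² = 104.82².
Subtracting the PFO equation from the CMB and COR equations removes the quadratic terms:
-46.8 x − 7.2 y = -3637.45
319.4 x − 548.4 y = 61163.21
Solving the 2×2 system: x ≈ 87.1, y ≈ -60.8 km.

x ≈ 87.1 km, y ≈ -60.8 km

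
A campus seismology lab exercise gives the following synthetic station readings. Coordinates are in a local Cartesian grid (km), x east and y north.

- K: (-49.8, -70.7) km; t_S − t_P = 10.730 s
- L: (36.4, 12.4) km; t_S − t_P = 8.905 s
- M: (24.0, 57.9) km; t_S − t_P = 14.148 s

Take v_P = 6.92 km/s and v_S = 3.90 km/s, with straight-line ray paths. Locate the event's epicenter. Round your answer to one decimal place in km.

(46.0, -66.6)

Distance from S−P lag: d = Δt · v_P v_S / (v_P − v_S) = Δt · (6.92·3.90)/(6.92−3.90) ≈ 8.9364·Δt.
So d_K = 95.89, d_L = 79.58, d_M = 126.43 km.
Circle about each station: (x + 49.8)² + (y + 70.7)² = 95.89²; (x − 36.4)² + (y − 12.4)² = 79.58²; (x − 24.0)² + (y − 57.9)² = 126.43².
Subtracting the K equation from the L and M equations removes the quadratic terms:
172.4 x + 166.2 y = -3137.89
147.6 x + 257.2 y = -10339.77
Solving the 2×2 system: x ≈ 46.0, y ≈ -66.6 km.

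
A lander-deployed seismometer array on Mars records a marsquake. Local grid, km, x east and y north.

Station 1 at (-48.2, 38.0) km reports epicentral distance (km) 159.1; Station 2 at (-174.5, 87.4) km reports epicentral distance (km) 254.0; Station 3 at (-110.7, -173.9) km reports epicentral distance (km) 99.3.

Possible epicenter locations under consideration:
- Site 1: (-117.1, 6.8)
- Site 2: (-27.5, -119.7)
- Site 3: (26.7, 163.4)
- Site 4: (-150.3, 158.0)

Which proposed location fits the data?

For each candidate, compare |candidate − station| to the reported distance:
Site 1: residuals Station 1 83.5, Station 2 155.0, Station 3 81.5 → max 155.0 km
Site 2: residuals Station 1 0.0, Station 2 0.0, Station 3 0.0 → max 0.0 km
Site 3: residuals Station 1 13.0, Station 2 38.9, Station 3 264.9 → max 264.9 km
Site 4: residuals Station 1 1.5, Station 2 179.4, Station 3 235.0 → max 235.0 km
Only Site 2 has all residuals ≈ 0.

Site 2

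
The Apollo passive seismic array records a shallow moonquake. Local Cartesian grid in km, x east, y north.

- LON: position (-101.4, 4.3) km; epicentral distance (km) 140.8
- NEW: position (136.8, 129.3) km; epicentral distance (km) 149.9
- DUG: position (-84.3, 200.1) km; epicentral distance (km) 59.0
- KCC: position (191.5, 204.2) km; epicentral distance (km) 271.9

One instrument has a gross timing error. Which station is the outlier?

NEW

Solve using three stations at a time. Using LON, DUG, KCC (subtract circle equations pairwise → linear system) gives (x, y) ≈ (-73.2, 142.2).
Distances from that point to each station vs reported:
  LON: calculated 140.8 vs reported 140.8 → residual 0.0 km
  NEW: calculated 210.4 vs reported 149.9 → residual 60.5 km
  DUG: calculated 58.9 vs reported 59.0 → residual 0.1 km
  KCC: calculated 271.9 vs reported 271.9 → residual 0.0 km
LON, DUG, KCC are mutually consistent (residuals ≈ 0); NEW is off by 60.5 km.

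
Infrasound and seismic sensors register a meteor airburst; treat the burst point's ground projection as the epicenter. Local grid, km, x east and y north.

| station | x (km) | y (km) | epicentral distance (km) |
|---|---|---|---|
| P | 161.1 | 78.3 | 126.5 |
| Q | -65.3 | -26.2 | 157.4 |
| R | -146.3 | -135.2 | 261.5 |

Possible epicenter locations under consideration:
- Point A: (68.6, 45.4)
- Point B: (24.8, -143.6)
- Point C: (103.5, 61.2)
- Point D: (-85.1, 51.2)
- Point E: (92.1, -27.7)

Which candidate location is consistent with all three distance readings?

For each candidate, compare |candidate − station| to the reported distance:
Point A: residuals P 28.3, Q 5.6, R 19.2 → max 28.3 km
Point B: residuals P 133.9, Q 9.4, R 90.2 → max 133.9 km
Point C: residuals P 66.4, Q 32.7, R 56.3 → max 66.4 km
Point D: residuals P 121.2, Q 77.5, R 65.3 → max 121.2 km
Point E: residuals P 0.0, Q 0.0, R 0.0 → max 0.0 km
Only Point E has all residuals ≈ 0.

Point E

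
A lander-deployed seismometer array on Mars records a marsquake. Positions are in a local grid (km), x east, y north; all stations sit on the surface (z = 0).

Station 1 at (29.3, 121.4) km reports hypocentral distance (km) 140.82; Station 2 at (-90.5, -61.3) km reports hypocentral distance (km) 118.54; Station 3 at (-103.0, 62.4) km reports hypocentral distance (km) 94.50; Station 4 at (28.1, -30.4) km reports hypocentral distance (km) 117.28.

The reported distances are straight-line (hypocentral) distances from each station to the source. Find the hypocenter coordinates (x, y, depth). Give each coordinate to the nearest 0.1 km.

Each station gives a sphere (x−x_i)² + (y−y_i)² + z² = d_i² (stations at z=0).
Subtracting the Station 1 sphere from Station 2 and Station 3: z² cancels, leaving linear equations in x and y:
-239.6 x − 365.4 y = 2130.03
-264.6 x − 118.0 y = 9806.33
Solving: x ≈ -48.703, y ≈ 26.106 km (keep extra digits for the depth step; rounded: -48.7, 26.1).
Then from the Station 1 sphere: z² = 140.82² − (x − 29.3)² − (y − 121.4)² with x = -48.703, y = 26.106, so z ≈ 68.300 ≈ 68.3 km.

(-48.7, 26.1, 68.3)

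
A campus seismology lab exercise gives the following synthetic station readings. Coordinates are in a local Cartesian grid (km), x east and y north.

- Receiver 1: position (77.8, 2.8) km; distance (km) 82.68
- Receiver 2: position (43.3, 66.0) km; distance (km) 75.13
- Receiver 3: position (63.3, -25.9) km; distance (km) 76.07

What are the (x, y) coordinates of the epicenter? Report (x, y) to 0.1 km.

Circle about each station: (x − 77.8)² + (y − 2.8)² = 82.68²; (x − 43.3)² + (y − 66.0)² = 75.13²; (x − 63.3)² + (y + 25.9)² = 76.07².
Subtracting pairs of circle equations eliminates x²+y² and gives linear equations (the radical axes):
-69.0 x + 126.4 y = 1361.68
-29.0 x − 57.4 y = -333.64
Solving the 2×2 system: x ≈ -4.7, y ≈ 8.2 km.
Check against Receiver 1 (with the unrounded x, y): √((x − 77.8)²+(y − 2.8)²) = 82.70 ≈ 82.68 km. ✓

x ≈ -4.7 km, y ≈ 8.2 km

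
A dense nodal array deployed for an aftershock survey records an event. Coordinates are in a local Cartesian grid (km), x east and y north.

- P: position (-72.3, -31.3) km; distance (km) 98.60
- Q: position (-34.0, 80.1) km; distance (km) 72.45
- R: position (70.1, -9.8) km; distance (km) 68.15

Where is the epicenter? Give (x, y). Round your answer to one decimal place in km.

x ≈ 10.2 km, y ≈ 22.7 km

Circle about each station: (x + 72.3)² + (y + 31.3)² = 98.60²; (x + 34.0)² + (y − 80.1)² = 72.45²; (x − 70.1)² + (y + 9.8)² = 68.15².
Subtracting the P equation from the Q and R equations removes the quadratic terms:
76.6 x + 222.8 y = 5837.99
284.8 x + 43.0 y = 3880.61
Solving the 2×2 system: x ≈ 10.2, y ≈ 22.7 km.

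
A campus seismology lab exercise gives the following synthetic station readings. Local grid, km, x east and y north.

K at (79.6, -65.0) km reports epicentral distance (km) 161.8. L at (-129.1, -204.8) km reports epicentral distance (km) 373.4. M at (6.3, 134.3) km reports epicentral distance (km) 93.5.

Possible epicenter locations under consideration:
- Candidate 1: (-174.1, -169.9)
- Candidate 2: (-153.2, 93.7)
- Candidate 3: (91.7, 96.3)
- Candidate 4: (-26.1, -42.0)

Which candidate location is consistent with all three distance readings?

For each candidate, compare |candidate − station| to the reported distance:
Candidate 1: residuals K 112.7, L 316.5, M 260.2 → max 316.5 km
Candidate 2: residuals K 119.9, L 73.9, M 71.1 → max 119.9 km
Candidate 3: residuals K 0.0, L 0.0, M 0.0 → max 0.0 km
Candidate 4: residuals K 53.6, L 180.8, M 85.8 → max 180.8 km
Only Candidate 3 has all residuals ≈ 0.

Candidate 3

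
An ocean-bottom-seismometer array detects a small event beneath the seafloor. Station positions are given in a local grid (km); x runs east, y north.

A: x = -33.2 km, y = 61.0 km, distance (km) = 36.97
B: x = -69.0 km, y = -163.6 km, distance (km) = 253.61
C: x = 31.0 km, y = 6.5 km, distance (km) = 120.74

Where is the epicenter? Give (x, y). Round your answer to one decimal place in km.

-56.5 km east, 89.7 km north

Circle about each station: (x + 33.2)² + (y − 61.0)² = 36.97²; (x + 69.0)² + (y + 163.6)² = 253.61²; (x − 31.0)² + (y − 6.5)² = 120.74².
Subtracting pairs of circle equations eliminates x²+y² and gives linear equations (the radical axes):
-71.6 x − 449.2 y = -36248.53
128.4 x − 109.0 y = -17031.36
Solving the 2×2 system: x ≈ -56.5, y ≈ 89.7 km.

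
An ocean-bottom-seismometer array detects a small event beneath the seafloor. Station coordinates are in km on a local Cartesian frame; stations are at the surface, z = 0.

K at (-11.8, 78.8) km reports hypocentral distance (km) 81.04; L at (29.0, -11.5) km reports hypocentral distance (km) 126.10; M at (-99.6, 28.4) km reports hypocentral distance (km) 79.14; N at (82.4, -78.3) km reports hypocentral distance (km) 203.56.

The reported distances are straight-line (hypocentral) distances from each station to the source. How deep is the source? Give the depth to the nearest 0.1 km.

Each station gives a sphere (x−x_i)² + (y−y_i)² + z² = d_i² (stations at z=0).
Subtracting the K sphere from L and M: z² cancels, leaving linear equations in x and y:
81.6 x − 180.6 y = -14709.16
-175.6 x − 100.8 y = 4682.38
Solving: x ≈ -58.297, y ≈ 55.106 km (keep extra digits for the depth step; rounded: -58.3, 55.1).
Then from the K sphere: z² = 81.04² − (x + 11.8)² − (y − 78.8)² with x = -58.297, y = 55.106, so z ≈ 62.001 ≈ 62.0 km.

62.0 km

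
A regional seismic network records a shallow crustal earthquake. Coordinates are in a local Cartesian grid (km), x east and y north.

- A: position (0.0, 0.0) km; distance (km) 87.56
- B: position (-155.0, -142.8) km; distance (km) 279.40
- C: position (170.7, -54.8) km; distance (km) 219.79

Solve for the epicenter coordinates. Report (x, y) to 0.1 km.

Circle about each station: x² + y² = 87.56²; (x + 155.0)² + (y + 142.8)² = 279.40²; (x − 170.7)² + (y + 54.8)² = 219.79².
Subtracting pairs of circle equations eliminates x²+y² and gives linear equations (the radical axes):
-310.0 x − 285.6 y = -25980.77
341.4 x − 109.6 y = -8499.36
Solving the 2×2 system: x ≈ 3.2, y ≈ 87.5 km.

(3.2, 87.5)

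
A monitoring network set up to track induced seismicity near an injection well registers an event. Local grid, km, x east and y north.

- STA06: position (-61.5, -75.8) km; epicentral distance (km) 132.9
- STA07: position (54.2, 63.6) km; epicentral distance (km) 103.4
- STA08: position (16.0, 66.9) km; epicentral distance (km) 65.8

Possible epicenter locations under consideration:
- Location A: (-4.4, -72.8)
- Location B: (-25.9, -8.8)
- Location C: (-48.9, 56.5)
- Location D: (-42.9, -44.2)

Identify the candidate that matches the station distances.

Location C

For each candidate, compare |candidate − station| to the reported distance:
Location A: residuals STA06 75.7, STA07 45.1, STA08 75.4 → max 75.7 km
Location B: residuals STA06 57.0, STA07 4.6, STA08 20.7 → max 57.0 km
Location C: residuals STA06 0.0, STA07 0.1, STA08 0.1 → max 0.1 km
Location D: residuals STA06 96.2, STA07 41.7, STA08 59.9 → max 96.2 km
Only Location C has all residuals ≈ 0.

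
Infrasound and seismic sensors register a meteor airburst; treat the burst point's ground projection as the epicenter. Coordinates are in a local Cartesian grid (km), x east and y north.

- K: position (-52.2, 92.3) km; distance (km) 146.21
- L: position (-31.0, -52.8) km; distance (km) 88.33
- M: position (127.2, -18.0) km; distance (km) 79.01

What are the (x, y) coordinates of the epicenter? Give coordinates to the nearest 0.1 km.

x ≈ 48.3 km, y ≈ -13.9 km

Circle about each station: (x + 52.2)² + (y − 92.3)² = 146.21²; (x + 31.0)² + (y + 52.8)² = 88.33²; (x − 127.2)² + (y + 18.0)² = 79.01².
Subtracting the K equation from the L and M equations removes the quadratic terms:
42.4 x − 290.2 y = 6079.89
358.8 x − 220.6 y = 20394.49
Solving the 2×2 system: x ≈ 48.3, y ≈ -13.9 km.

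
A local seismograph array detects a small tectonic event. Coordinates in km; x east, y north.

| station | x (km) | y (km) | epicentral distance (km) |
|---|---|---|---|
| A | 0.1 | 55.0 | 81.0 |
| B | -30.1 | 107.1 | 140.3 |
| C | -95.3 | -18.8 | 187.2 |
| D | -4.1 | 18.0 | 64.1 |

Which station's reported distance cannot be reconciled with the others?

Solve using three stations at a time. Using A, B, D (subtract circle equations pairwise → linear system) gives (x, y) ≈ (56.7, -3.3).
Distances from that point to each station vs reported:
  A: calculated 81.3 vs reported 81.0 → residual 0.3 km
  B: calculated 140.5 vs reported 140.3 → residual 0.2 km
  C: calculated 152.8 vs reported 187.2 → residual 34.4 km
  D: calculated 64.5 vs reported 64.1 → residual 0.4 km
A, B, D are mutually consistent (residuals ≈ 0); C is off by 34.4 km.

C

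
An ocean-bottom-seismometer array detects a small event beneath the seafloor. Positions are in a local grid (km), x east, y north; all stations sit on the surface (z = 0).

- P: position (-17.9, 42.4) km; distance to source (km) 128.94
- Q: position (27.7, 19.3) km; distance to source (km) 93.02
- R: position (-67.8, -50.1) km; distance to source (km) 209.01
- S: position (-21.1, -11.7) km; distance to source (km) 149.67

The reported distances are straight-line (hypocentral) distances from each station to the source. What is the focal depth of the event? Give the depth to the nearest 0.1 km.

22.3 km

Each station gives a sphere (x−x_i)² + (y−y_i)² + z² = d_i² (stations at z=0).
Subtracting the P sphere from Q and R: z² cancels, leaving linear equations in x and y:
91.2 x − 46.2 y = 6994.41
-99.8 x − 185.0 y = -22070.98
Solving: x ≈ 107.698, y ≈ 61.204 km (keep extra digits for the depth step; rounded: 107.7, 61.2).
Then from the P sphere: z² = 128.94² − (x + 17.9)² − (y − 42.4)² with x = 107.698, y = 61.204, so z ≈ 22.295 ≈ 22.3 km.
Check against S (with the unrounded solution): distance 149.67 ≈ 149.67 km. ✓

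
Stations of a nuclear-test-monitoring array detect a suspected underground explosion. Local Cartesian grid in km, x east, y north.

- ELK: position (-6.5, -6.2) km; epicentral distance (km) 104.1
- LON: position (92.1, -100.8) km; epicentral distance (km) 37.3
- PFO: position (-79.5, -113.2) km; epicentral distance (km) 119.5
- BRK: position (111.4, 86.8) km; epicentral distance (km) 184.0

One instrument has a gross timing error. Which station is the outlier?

PFO

Solve using three stations at a time. Using ELK, LON, BRK (subtract circle equations pairwise → linear system) gives (x, y) ≈ (56.7, -88.9).
Distances from that point to each station vs reported:
  ELK: calculated 104.1 vs reported 104.1 → residual 0.0 km
  LON: calculated 37.3 vs reported 37.3 → residual 0.0 km
  PFO: calculated 138.4 vs reported 119.5 → residual 18.9 km
  BRK: calculated 184.0 vs reported 184.0 → residual 0.0 km
ELK, LON, BRK are mutually consistent (residuals ≈ 0); PFO is off by 18.9 km.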